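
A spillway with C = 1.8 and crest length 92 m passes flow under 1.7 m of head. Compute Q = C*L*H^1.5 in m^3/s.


Q = 1.8 * 92 * 1.7^1.5 = 367.0572 m^3/s


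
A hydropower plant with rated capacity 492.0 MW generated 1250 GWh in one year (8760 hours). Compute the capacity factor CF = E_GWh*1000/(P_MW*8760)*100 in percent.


CF = 1250 * 1000 / (492.0 * 8760) * 100 = 29.0029 %


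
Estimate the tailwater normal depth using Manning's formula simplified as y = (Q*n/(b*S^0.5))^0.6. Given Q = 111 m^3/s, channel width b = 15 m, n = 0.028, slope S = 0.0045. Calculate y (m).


y = (111 * 0.028 / (15 * 0.0045^0.5))^0.6 = 1.9673 m


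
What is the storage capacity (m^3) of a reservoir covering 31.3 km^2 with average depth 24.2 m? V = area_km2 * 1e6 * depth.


V = 31.3 * 1e6 * 24.2 = 7.5746e+08 m^3


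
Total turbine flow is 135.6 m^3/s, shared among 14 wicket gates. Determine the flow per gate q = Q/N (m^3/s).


q = 135.6 / 14 = 9.6857 m^3/s


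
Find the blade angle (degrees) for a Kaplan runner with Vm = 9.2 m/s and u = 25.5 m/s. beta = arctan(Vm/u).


beta = arctan(9.2 / 25.5) = 19.8386 degrees


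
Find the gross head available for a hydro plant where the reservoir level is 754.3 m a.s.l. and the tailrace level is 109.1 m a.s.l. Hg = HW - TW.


Hg = 754.3 - 109.1 = 645.2000 m


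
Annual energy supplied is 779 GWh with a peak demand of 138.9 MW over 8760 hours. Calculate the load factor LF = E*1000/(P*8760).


LF = 779 * 1000 / (138.9 * 8760) = 0.6402


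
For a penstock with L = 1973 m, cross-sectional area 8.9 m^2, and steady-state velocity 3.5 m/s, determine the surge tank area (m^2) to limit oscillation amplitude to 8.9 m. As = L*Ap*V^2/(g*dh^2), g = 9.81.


As = 1973 * 8.9 * 3.5^2 / (9.81 * 8.9^2) = 276.8243 m^2


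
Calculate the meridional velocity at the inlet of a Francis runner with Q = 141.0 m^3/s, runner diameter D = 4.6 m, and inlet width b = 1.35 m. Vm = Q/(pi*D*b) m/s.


Vm = 141.0 / (pi * 4.6 * 1.35) = 7.2273 m/s


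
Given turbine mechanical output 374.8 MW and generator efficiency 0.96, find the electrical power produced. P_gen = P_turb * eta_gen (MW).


P_gen = 374.8 * 0.96 = 359.8080 MW


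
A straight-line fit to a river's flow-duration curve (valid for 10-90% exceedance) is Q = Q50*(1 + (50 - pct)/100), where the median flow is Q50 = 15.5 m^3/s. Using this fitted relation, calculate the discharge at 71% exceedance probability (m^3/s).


Q = 15.5 * (1 + (50 - 71)/100) = 12.2450 m^3/s


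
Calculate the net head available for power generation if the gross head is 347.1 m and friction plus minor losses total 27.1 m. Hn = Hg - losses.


Hn = 347.1 - 27.1 = 320.0000 m


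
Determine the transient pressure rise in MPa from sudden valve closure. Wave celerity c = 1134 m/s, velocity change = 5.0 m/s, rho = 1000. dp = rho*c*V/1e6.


dp = 1000 * 1134 * 5.0 / 1e6 = 5.6700 MPa


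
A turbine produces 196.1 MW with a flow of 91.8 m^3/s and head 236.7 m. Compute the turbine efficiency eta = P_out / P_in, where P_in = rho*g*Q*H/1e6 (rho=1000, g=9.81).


P_in = 1000 * 9.81 * 91.8 * 236.7 / 1e6 = 213.1621 MW
eta = 196.1 / 213.1621 = 0.9200


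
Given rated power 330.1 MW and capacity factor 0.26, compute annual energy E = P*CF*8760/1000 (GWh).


E = 330.1 * 0.26 * 8760 / 1000 = 751.8358 GWh


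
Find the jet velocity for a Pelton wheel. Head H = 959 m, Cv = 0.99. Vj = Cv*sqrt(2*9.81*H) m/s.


Vj = 0.99 * sqrt(2*9.81*959) = 135.7982 m/s


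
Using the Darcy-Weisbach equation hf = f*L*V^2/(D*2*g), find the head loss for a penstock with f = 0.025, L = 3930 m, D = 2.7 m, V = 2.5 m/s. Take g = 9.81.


hf = 0.025 * 3930 * 2.5^2 / (2.7 * 2 * 9.81) = 11.5918 m


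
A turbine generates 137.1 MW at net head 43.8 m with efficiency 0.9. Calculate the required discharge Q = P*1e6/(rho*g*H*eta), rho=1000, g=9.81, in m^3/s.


Q = 137.1 * 1e6 / (1000 * 9.81 * 43.8 * 0.9) = 354.5291 m^3/s


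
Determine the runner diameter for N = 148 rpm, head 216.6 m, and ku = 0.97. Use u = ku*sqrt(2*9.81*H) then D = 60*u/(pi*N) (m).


u = 0.97 * sqrt(2*9.81*216.6) = 63.2340 m/s
D = 60 * 63.2340 / (pi * 148) = 8.1600 m


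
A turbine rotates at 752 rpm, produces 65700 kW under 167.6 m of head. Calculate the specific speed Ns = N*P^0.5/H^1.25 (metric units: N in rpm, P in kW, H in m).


Ns = 752 * 65700^0.5 / 167.6^1.25 = 319.6377


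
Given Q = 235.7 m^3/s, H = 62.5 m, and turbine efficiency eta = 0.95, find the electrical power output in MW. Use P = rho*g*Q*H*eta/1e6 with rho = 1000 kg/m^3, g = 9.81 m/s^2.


P = 1000 * 9.81 * 235.7 * 62.5 * 0.95 / 1e6 = 137.2879 MW


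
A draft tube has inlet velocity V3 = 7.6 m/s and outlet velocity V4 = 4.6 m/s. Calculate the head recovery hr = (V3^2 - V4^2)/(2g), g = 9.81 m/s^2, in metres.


hr = (7.6^2 - 4.6^2) / (2*9.81) = 1.8654 m


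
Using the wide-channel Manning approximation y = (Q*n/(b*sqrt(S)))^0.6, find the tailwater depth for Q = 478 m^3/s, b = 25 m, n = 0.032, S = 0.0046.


y = (478 * 0.032 / (25 * 0.0046^0.5))^0.6 = 3.7424 m


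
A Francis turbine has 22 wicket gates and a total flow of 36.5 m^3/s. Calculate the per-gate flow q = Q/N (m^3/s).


q = 36.5 / 22 = 1.6591 m^3/s


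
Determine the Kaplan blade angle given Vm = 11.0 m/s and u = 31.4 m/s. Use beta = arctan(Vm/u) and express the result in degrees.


beta = arctan(11.0 / 31.4) = 19.3063 degrees


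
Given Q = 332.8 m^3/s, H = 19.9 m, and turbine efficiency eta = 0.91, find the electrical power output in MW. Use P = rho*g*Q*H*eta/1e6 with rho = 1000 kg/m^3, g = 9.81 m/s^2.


P = 1000 * 9.81 * 332.8 * 19.9 * 0.91 / 1e6 = 59.1217 MW


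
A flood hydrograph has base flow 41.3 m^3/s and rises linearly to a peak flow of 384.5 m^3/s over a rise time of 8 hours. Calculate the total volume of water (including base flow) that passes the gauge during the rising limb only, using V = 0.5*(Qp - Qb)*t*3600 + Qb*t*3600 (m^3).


V = 0.5*(384.5 - 41.3)*8*3600 + 41.3*8*3600 = 6.1315e+06 m^3


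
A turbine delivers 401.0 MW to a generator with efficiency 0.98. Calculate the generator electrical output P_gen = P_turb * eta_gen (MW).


P_gen = 401.0 * 0.98 = 392.9800 MW


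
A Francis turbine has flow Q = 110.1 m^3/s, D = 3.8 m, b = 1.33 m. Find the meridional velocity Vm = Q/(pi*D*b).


Vm = 110.1 / (pi * 3.8 * 1.33) = 6.9343 m/s


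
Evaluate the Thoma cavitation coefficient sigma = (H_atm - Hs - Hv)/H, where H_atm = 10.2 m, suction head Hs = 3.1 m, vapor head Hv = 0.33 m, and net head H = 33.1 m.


sigma = (10.2 - 3.1 - 0.33) / 33.1 = 0.2045


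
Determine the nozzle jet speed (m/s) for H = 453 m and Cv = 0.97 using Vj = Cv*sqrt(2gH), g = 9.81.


Vj = 0.97 * sqrt(2*9.81*453) = 91.4472 m/s


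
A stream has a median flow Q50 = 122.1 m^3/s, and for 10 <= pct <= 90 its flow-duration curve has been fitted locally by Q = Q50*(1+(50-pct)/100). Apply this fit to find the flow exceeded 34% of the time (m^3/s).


Q = 122.1 * (1 + (50 - 34)/100) = 141.6360 m^3/s


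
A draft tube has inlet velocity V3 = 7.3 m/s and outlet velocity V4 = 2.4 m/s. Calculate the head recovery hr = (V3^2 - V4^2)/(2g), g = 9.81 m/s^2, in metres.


hr = (7.3^2 - 2.4^2) / (2*9.81) = 2.4225 m


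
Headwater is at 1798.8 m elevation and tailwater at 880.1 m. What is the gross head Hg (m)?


Hg = 1798.8 - 880.1 = 918.7000 m


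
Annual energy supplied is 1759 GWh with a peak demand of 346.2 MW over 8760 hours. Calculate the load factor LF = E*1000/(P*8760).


LF = 1759 * 1000 / (346.2 * 8760) = 0.5800


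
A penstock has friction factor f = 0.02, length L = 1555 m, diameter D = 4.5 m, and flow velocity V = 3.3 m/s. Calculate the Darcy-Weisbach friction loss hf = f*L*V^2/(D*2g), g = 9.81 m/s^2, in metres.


hf = 0.02 * 1555 * 3.3^2 / (4.5 * 2 * 9.81) = 3.8360 m


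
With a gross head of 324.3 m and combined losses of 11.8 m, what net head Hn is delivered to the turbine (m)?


Hn = 324.3 - 11.8 = 312.5000 m


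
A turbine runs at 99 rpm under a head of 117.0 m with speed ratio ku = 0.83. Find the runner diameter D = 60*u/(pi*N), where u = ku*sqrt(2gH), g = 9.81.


u = 0.83 * sqrt(2*9.81*117.0) = 39.7668 m/s
D = 60 * 39.7668 / (pi * 99) = 7.6716 m


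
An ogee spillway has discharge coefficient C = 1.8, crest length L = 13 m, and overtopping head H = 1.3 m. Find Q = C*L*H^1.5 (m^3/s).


Q = 1.8 * 13 * 1.3^1.5 = 34.6841 m^3/s


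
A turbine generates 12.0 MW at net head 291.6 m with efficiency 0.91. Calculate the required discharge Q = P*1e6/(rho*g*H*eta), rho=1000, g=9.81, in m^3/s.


Q = 12.0 * 1e6 / (1000 * 9.81 * 291.6 * 0.91) = 4.6098 m^3/s


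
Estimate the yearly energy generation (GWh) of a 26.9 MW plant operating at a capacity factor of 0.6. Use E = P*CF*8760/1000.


E = 26.9 * 0.6 * 8760 / 1000 = 141.3864 GWh


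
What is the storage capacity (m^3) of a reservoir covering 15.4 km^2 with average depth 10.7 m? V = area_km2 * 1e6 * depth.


V = 15.4 * 1e6 * 10.7 = 1.6478e+08 m^3


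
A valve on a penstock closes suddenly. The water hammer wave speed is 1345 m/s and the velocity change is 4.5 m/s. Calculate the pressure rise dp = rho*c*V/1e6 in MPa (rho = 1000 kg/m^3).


dp = 1000 * 1345 * 4.5 / 1e6 = 6.0525 MPa


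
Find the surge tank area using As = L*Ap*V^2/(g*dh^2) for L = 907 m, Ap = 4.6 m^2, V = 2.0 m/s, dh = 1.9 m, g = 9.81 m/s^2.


As = 907 * 4.6 * 2.0^2 / (9.81 * 1.9^2) = 471.2473 m^2


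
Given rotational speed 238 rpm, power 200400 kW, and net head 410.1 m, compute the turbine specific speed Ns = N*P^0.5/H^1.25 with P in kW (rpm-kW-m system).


Ns = 238 * 200400^0.5 / 410.1^1.25 = 57.7316


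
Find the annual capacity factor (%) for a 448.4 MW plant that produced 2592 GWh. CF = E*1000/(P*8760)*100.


CF = 2592 * 1000 / (448.4 * 8760) * 100 = 65.9880 %


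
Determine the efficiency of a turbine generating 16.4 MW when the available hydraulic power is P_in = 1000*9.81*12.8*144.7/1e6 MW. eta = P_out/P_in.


P_in = 1000 * 9.81 * 12.8 * 144.7 / 1e6 = 18.1697 MW
eta = 16.4 / 18.1697 = 0.9026


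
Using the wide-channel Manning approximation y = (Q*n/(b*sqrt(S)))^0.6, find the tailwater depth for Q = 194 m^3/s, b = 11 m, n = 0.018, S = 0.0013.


y = (194 * 0.018 / (11 * 0.0013^0.5))^0.6 = 3.6883 m


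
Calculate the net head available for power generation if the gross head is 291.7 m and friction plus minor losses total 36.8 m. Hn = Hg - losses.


Hn = 291.7 - 36.8 = 254.9000 m


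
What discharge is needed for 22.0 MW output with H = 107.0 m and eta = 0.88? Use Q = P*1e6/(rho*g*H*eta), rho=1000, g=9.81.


Q = 22.0 * 1e6 / (1000 * 9.81 * 107.0 * 0.88) = 23.8170 m^3/s


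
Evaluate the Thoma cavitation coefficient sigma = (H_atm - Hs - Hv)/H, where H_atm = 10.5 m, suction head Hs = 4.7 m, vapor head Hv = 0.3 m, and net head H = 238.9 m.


sigma = (10.5 - 4.7 - 0.3) / 238.9 = 0.0230


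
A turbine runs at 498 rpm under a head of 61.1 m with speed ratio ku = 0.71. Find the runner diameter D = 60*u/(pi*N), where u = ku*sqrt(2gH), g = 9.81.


u = 0.71 * sqrt(2*9.81*61.1) = 24.5826 m/s
D = 60 * 24.5826 / (pi * 498) = 0.9428 m


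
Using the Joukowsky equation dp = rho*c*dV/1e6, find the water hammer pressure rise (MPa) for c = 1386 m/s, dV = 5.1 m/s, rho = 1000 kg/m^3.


dp = 1000 * 1386 * 5.1 / 1e6 = 7.0686 MPa


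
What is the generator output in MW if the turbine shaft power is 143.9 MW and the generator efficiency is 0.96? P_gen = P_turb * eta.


P_gen = 143.9 * 0.96 = 138.1440 MW


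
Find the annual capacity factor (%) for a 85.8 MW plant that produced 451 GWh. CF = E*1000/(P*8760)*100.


CF = 451 * 1000 / (85.8 * 8760) * 100 = 60.0047 %


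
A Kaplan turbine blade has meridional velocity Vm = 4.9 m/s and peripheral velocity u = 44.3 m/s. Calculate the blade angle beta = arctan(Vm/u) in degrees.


beta = arctan(4.9 / 44.3) = 6.3118 degrees


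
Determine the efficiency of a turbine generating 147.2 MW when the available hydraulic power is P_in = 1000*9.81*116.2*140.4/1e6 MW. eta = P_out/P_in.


P_in = 1000 * 9.81 * 116.2 * 140.4 / 1e6 = 160.0450 MW
eta = 147.2 / 160.0450 = 0.9197


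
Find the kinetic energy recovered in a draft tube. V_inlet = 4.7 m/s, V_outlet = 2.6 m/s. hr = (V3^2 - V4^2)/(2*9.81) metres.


hr = (4.7^2 - 2.6^2) / (2*9.81) = 0.7813 m


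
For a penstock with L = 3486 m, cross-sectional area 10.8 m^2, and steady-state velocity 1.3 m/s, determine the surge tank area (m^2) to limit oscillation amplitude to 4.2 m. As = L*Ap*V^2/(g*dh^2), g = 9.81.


As = 3486 * 10.8 * 1.3^2 / (9.81 * 4.2^2) = 367.6802 m^2


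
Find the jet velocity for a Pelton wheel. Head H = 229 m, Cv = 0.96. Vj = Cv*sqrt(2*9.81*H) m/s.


Vj = 0.96 * sqrt(2*9.81*229) = 64.3485 m/s


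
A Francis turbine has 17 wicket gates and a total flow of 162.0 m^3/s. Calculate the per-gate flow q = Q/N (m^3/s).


q = 162.0 / 17 = 9.5294 m^3/s


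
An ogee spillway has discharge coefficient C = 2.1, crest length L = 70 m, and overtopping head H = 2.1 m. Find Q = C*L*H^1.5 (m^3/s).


Q = 2.1 * 70 * 2.1^1.5 = 447.3488 m^3/s


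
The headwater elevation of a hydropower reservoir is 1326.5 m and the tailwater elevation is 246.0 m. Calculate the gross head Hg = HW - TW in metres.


Hg = 1326.5 - 246.0 = 1080.5000 m


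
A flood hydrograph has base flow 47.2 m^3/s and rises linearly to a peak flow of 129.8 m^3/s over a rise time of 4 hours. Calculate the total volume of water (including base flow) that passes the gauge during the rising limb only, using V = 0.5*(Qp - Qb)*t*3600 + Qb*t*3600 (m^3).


V = 0.5*(129.8 - 47.2)*4*3600 + 47.2*4*3600 = 1.2744e+06 m^3


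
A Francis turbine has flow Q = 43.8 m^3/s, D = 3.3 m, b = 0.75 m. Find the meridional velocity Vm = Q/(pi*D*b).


Vm = 43.8 / (pi * 3.3 * 0.75) = 5.6331 m/s


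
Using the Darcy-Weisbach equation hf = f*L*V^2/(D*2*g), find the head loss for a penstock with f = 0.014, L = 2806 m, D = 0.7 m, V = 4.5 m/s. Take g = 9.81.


hf = 0.014 * 2806 * 4.5^2 / (0.7 * 2 * 9.81) = 57.9220 m


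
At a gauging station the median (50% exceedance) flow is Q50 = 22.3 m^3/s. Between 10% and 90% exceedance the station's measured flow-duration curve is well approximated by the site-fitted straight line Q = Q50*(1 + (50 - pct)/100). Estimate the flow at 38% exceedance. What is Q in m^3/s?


Q = 22.3 * (1 + (50 - 38)/100) = 24.9760 m^3/s


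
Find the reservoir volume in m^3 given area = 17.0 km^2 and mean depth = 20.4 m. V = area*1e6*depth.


V = 17.0 * 1e6 * 20.4 = 3.4680e+08 m^3


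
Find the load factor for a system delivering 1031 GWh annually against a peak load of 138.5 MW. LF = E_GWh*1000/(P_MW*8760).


LF = 1031 * 1000 / (138.5 * 8760) = 0.8498


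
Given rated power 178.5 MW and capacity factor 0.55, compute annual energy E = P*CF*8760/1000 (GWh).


E = 178.5 * 0.55 * 8760 / 1000 = 860.0130 GWh


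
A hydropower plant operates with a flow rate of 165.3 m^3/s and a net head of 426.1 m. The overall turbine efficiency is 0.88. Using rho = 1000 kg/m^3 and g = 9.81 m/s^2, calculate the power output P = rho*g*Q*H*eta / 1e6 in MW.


P = 1000 * 9.81 * 165.3 * 426.1 * 0.88 / 1e6 = 608.0455 MW


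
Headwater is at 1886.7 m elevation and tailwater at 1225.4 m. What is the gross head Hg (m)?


Hg = 1886.7 - 1225.4 = 661.3000 m


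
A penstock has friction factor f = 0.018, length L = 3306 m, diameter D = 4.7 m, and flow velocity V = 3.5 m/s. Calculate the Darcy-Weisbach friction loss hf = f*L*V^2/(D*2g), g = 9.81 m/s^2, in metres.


hf = 0.018 * 3306 * 3.5^2 / (4.7 * 2 * 9.81) = 7.9052 m


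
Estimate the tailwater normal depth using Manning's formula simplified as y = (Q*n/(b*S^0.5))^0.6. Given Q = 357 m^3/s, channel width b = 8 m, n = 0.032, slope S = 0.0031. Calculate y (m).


y = (357 * 0.032 / (8 * 0.0031^0.5))^0.6 = 7.0053 m


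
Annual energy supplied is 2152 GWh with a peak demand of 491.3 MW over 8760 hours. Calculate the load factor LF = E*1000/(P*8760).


LF = 2152 * 1000 / (491.3 * 8760) = 0.5000


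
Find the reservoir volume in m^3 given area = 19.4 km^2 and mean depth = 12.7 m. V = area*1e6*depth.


V = 19.4 * 1e6 * 12.7 = 2.4638e+08 m^3


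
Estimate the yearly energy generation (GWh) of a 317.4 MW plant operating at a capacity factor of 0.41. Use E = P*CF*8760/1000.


E = 317.4 * 0.41 * 8760 / 1000 = 1139.9738 GWh


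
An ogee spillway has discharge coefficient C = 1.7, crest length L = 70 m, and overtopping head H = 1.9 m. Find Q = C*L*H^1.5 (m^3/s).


Q = 1.7 * 70 * 1.9^1.5 = 311.6573 m^3/s


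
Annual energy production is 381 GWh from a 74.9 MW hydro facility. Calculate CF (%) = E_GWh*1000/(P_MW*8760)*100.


CF = 381 * 1000 / (74.9 * 8760) * 100 = 58.0683 %


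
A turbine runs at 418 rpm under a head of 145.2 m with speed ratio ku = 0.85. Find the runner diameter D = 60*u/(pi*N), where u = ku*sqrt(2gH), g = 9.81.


u = 0.85 * sqrt(2*9.81*145.2) = 45.3682 m/s
D = 60 * 45.3682 / (pi * 418) = 2.0729 m


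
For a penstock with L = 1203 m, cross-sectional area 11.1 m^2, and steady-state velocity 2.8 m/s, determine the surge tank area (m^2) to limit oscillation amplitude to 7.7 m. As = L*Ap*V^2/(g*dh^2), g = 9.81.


As = 1203 * 11.1 * 2.8^2 / (9.81 * 7.7^2) = 179.9924 m^2


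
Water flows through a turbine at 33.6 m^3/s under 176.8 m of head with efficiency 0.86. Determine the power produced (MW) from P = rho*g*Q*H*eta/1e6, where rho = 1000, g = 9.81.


P = 1000 * 9.81 * 33.6 * 176.8 * 0.86 / 1e6 = 50.1175 MW


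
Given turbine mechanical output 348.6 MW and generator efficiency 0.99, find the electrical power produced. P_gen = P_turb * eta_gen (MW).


P_gen = 348.6 * 0.99 = 345.1140 MW


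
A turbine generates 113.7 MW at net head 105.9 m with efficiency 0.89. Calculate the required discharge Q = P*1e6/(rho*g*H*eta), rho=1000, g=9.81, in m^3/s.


Q = 113.7 * 1e6 / (1000 * 9.81 * 105.9 * 0.89) = 122.9718 m^3/s


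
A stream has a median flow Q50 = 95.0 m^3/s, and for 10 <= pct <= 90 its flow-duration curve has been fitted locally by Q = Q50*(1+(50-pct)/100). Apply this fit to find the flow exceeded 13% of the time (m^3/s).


Q = 95.0 * (1 + (50 - 13)/100) = 130.1500 m^3/s


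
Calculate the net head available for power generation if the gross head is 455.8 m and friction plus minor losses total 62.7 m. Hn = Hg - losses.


Hn = 455.8 - 62.7 = 393.1000 m


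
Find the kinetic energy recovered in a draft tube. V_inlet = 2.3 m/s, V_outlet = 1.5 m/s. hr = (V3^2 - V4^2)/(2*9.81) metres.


hr = (2.3^2 - 1.5^2) / (2*9.81) = 0.1549 m


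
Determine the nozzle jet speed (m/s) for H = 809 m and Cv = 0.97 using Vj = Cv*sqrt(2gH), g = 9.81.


Vj = 0.97 * sqrt(2*9.81*809) = 122.2068 m/s


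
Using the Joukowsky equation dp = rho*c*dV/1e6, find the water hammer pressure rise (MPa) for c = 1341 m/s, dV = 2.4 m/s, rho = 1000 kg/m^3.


dp = 1000 * 1341 * 2.4 / 1e6 = 3.2184 MPa


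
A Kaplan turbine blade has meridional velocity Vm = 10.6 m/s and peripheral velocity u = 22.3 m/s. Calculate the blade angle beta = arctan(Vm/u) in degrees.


beta = arctan(10.6 / 22.3) = 25.4234 degrees


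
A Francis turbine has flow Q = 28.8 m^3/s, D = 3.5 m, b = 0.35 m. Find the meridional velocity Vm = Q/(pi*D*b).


Vm = 28.8 / (pi * 3.5 * 0.35) = 7.4835 m/s


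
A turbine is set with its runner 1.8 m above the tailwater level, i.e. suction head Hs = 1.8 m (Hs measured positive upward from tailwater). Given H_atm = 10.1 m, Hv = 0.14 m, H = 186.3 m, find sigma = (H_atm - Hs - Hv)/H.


sigma = (10.1 - 1.8 - 0.14) / 186.3 = 0.0438


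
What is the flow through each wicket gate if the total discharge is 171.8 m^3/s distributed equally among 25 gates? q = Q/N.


q = 171.8 / 25 = 6.8720 m^3/s


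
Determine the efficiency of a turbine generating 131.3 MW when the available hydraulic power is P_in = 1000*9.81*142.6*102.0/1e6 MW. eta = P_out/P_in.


P_in = 1000 * 9.81 * 142.6 * 102.0 / 1e6 = 142.6884 MW
eta = 131.3 / 142.6884 = 0.9202


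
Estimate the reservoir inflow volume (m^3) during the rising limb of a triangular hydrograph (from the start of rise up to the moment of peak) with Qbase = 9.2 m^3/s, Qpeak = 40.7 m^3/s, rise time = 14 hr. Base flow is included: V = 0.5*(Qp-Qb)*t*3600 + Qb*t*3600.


V = 0.5*(40.7 - 9.2)*14*3600 + 9.2*14*3600 = 1.2575e+06 m^3


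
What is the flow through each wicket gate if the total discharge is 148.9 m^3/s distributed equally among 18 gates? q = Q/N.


q = 148.9 / 18 = 8.2722 m^3/s


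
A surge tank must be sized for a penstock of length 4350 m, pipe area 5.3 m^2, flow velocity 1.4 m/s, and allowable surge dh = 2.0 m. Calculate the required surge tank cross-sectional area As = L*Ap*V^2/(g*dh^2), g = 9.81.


As = 4350 * 5.3 * 1.4^2 / (9.81 * 2.0^2) = 1151.5749 m^2


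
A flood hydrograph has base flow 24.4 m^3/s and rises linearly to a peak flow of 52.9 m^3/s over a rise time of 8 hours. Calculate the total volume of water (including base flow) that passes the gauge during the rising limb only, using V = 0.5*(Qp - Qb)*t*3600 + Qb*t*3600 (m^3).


V = 0.5*(52.9 - 24.4)*8*3600 + 24.4*8*3600 = 1.1131e+06 m^3


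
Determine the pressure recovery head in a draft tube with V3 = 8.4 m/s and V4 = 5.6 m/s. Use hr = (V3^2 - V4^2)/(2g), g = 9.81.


hr = (8.4^2 - 5.6^2) / (2*9.81) = 1.9980 m


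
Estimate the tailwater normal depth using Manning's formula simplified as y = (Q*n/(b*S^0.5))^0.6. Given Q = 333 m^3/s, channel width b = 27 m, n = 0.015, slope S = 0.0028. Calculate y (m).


y = (333 * 0.015 / (27 * 0.0028^0.5))^0.6 = 2.1191 m


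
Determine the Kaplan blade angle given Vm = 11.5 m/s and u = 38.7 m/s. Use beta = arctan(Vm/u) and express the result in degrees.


beta = arctan(11.5 / 38.7) = 16.5497 degrees


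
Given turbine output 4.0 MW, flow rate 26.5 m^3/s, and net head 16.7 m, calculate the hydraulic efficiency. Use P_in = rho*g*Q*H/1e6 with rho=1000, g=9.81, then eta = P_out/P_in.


P_in = 1000 * 9.81 * 26.5 * 16.7 / 1e6 = 4.3414 MW
eta = 4.0 / 4.3414 = 0.9214


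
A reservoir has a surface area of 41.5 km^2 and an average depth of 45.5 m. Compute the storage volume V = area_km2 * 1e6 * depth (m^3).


V = 41.5 * 1e6 * 45.5 = 1.8882e+09 m^3


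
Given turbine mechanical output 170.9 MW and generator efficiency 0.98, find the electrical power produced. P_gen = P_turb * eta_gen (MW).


P_gen = 170.9 * 0.98 = 167.4820 MW


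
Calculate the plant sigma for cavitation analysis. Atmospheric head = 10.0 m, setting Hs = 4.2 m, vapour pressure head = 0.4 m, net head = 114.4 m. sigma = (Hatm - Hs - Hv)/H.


sigma = (10.0 - 4.2 - 0.4) / 114.4 = 0.0472


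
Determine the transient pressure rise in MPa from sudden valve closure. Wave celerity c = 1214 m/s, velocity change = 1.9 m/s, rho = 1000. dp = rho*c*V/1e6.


dp = 1000 * 1214 * 1.9 / 1e6 = 2.3066 MPa


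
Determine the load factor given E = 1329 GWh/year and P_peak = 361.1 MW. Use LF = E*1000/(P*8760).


LF = 1329 * 1000 / (361.1 * 8760) = 0.4201


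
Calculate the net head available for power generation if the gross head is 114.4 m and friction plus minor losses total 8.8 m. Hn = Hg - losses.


Hn = 114.4 - 8.8 = 105.6000 m


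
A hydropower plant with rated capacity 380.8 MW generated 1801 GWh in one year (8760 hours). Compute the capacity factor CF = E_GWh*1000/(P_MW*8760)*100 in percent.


CF = 1801 * 1000 / (380.8 * 8760) * 100 = 53.9899 %


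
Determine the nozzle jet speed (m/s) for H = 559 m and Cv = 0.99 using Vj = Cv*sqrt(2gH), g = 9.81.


Vj = 0.99 * sqrt(2*9.81*559) = 103.6790 m/s


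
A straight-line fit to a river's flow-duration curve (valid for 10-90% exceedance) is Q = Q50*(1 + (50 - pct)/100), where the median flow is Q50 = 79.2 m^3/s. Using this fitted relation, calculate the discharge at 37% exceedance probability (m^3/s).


Q = 79.2 * (1 + (50 - 37)/100) = 89.4960 m^3/s


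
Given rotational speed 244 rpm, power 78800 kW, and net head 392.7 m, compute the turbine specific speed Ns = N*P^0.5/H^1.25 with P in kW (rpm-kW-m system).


Ns = 244 * 78800^0.5 / 392.7^1.25 = 39.1811


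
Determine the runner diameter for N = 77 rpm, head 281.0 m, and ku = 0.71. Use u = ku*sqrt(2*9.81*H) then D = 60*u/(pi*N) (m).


u = 0.71 * sqrt(2*9.81*281.0) = 52.7183 m/s
D = 60 * 52.7183 / (pi * 77) = 13.0759 m


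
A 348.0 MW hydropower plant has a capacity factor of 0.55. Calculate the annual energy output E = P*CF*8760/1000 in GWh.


E = 348.0 * 0.55 * 8760 / 1000 = 1676.6640 GWh


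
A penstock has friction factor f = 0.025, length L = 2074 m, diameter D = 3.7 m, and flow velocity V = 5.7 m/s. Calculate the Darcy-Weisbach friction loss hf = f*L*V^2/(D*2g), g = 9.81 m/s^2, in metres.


hf = 0.025 * 2074 * 5.7^2 / (3.7 * 2 * 9.81) = 23.2059 m


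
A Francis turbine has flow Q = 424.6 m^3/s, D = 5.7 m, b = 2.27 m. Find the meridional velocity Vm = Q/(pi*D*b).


Vm = 424.6 / (pi * 5.7 * 2.27) = 10.4455 m/s


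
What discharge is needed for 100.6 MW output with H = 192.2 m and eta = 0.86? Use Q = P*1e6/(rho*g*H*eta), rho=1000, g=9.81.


Q = 100.6 * 1e6 / (1000 * 9.81 * 192.2 * 0.86) = 62.0408 m^3/s


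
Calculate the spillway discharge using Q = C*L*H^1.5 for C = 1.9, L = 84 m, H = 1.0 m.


Q = 1.9 * 84 * 1.0^1.5 = 159.6000 m^3/s


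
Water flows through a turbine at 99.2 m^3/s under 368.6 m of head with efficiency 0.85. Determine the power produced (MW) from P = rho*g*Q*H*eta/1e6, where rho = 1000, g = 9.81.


P = 1000 * 9.81 * 99.2 * 368.6 * 0.85 / 1e6 = 304.8983 MW


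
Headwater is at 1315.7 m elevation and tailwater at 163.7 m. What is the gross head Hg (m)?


Hg = 1315.7 - 163.7 = 1152.0000 m


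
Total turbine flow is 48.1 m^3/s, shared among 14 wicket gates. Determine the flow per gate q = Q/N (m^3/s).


q = 48.1 / 14 = 3.4357 m^3/s


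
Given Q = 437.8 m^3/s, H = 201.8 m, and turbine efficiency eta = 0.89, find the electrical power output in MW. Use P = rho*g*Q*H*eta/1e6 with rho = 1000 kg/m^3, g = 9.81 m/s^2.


P = 1000 * 9.81 * 437.8 * 201.8 * 0.89 / 1e6 = 771.3579 MW


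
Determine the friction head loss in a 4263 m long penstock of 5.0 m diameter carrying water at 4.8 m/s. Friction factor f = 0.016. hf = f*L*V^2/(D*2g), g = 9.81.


hf = 0.016 * 4263 * 4.8^2 / (5.0 * 2 * 9.81) = 16.0195 m


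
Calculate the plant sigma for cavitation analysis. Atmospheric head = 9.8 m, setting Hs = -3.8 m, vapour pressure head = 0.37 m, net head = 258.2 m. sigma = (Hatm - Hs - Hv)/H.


sigma = (9.8 - (-3.8) - 0.37) / 258.2 = 0.0512


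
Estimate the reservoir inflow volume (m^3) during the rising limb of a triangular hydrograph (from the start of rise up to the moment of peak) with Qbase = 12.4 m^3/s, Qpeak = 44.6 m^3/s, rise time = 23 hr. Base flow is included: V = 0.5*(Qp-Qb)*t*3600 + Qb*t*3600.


V = 0.5*(44.6 - 12.4)*23*3600 + 12.4*23*3600 = 2.3598e+06 m^3


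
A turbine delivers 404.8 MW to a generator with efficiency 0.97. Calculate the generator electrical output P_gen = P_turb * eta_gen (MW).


P_gen = 404.8 * 0.97 = 392.6560 MW


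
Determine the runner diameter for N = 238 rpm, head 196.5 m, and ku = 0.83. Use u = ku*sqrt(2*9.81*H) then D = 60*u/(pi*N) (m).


u = 0.83 * sqrt(2*9.81*196.5) = 51.5358 m/s
D = 60 * 51.5358 / (pi * 238) = 4.1356 m


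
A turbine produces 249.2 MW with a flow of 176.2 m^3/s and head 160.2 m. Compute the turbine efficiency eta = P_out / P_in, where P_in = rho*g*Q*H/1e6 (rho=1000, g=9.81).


P_in = 1000 * 9.81 * 176.2 * 160.2 / 1e6 = 276.9092 MW
eta = 249.2 / 276.9092 = 0.8999


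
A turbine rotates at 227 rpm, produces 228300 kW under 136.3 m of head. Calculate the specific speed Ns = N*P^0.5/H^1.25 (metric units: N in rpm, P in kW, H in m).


Ns = 227 * 228300^0.5 / 136.3^1.25 = 232.8944


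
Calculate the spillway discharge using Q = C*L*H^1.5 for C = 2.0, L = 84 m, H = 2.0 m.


Q = 2.0 * 84 * 2.0^1.5 = 475.1758 m^3/s


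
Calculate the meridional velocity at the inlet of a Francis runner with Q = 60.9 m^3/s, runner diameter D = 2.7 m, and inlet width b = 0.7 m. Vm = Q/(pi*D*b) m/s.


Vm = 60.9 / (pi * 2.7 * 0.7) = 10.2567 m/s


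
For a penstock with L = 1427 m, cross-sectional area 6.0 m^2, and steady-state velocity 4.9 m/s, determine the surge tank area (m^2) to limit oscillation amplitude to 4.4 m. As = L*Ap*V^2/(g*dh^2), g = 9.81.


As = 1427 * 6.0 * 4.9^2 / (9.81 * 4.4^2) = 1082.4131 m^2


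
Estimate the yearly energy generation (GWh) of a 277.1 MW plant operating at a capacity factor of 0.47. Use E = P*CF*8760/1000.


E = 277.1 * 0.47 * 8760 / 1000 = 1140.8761 GWh


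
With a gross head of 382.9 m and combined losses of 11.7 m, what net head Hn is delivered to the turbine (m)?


Hn = 382.9 - 11.7 = 371.2000 m


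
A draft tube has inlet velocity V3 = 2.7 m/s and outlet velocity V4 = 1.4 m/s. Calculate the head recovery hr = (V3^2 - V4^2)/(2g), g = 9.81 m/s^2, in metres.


hr = (2.7^2 - 1.4^2) / (2*9.81) = 0.2717 m


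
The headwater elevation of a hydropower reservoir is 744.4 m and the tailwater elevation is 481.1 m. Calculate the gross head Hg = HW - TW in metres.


Hg = 744.4 - 481.1 = 263.3000 m


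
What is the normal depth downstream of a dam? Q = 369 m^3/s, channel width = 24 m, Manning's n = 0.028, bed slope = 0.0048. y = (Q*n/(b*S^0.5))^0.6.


y = (369 * 0.028 / (24 * 0.0048^0.5))^0.6 = 2.9923 m


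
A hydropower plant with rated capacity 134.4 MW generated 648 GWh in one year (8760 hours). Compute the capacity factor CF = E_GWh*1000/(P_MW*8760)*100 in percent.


CF = 648 * 1000 / (134.4 * 8760) * 100 = 55.0391 %


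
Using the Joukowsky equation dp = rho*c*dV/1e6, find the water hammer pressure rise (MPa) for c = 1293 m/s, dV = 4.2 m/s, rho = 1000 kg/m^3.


dp = 1000 * 1293 * 4.2 / 1e6 = 5.4306 MPa


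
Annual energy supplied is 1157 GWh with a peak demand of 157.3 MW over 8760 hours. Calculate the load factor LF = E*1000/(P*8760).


LF = 1157 * 1000 / (157.3 * 8760) = 0.8397


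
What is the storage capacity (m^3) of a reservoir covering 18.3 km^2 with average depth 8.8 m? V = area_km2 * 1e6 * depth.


V = 18.3 * 1e6 * 8.8 = 1.6104e+08 m^3


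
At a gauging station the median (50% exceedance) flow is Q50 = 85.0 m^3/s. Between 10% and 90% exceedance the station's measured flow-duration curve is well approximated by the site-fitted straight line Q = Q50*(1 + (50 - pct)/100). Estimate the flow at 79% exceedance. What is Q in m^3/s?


Q = 85.0 * (1 + (50 - 79)/100) = 60.3500 m^3/s


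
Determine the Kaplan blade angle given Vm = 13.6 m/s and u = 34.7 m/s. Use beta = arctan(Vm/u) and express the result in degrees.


beta = arctan(13.6 / 34.7) = 21.4017 degrees


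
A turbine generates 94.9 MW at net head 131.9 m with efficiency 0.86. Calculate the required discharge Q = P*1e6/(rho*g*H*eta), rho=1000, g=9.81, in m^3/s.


Q = 94.9 * 1e6 / (1000 * 9.81 * 131.9 * 0.86) = 85.2813 m^3/s


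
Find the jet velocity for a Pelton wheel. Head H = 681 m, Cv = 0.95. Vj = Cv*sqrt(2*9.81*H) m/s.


Vj = 0.95 * sqrt(2*9.81*681) = 109.8112 m/s


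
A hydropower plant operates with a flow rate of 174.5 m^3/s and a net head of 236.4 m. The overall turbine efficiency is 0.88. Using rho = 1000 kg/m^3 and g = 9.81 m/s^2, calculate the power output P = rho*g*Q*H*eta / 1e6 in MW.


P = 1000 * 9.81 * 174.5 * 236.4 * 0.88 / 1e6 = 356.1185 MW


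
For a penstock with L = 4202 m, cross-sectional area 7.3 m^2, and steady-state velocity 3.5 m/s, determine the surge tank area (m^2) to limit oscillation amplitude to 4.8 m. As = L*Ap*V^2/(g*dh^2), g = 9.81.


As = 4202 * 7.3 * 3.5^2 / (9.81 * 4.8^2) = 1662.5071 m^2


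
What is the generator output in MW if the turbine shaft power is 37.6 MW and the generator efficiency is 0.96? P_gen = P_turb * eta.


P_gen = 37.6 * 0.96 = 36.0960 MW


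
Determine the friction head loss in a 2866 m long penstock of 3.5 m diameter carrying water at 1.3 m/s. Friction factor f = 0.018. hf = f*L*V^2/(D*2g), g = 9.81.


hf = 0.018 * 2866 * 1.3^2 / (3.5 * 2 * 9.81) = 1.2696 m


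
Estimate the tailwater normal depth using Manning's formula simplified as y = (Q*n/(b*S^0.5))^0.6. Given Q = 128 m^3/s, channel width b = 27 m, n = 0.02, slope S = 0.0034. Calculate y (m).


y = (128 * 0.02 / (27 * 0.0034^0.5))^0.6 = 1.3387 m


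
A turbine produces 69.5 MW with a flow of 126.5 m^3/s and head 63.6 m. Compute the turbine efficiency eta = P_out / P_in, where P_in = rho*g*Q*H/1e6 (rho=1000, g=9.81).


P_in = 1000 * 9.81 * 126.5 * 63.6 / 1e6 = 78.9254 MW
eta = 69.5 / 78.9254 = 0.8806


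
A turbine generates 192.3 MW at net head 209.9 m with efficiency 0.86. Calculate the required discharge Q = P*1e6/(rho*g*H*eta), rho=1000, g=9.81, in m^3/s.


Q = 192.3 * 1e6 / (1000 * 9.81 * 209.9 * 0.86) = 108.5924 m^3/s


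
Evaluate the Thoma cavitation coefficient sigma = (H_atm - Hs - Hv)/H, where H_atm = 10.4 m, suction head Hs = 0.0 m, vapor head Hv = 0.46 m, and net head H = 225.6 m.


sigma = (10.4 - 0.0 - 0.46) / 225.6 = 0.0441


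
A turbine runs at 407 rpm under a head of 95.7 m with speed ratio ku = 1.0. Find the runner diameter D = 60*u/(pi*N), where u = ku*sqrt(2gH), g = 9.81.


u = 1.0 * sqrt(2*9.81*95.7) = 43.3317 m/s
D = 60 * 43.3317 / (pi * 407) = 2.0334 m


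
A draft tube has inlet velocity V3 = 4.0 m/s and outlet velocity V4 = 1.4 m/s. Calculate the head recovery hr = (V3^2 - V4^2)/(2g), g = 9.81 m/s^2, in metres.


hr = (4.0^2 - 1.4^2) / (2*9.81) = 0.7156 m


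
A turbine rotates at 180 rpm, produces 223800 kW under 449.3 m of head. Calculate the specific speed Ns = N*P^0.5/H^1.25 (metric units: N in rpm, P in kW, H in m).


Ns = 180 * 223800^0.5 / 449.3^1.25 = 41.1654


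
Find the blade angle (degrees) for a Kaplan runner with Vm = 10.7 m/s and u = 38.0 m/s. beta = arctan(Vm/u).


beta = arctan(10.7 / 38.0) = 15.7261 degrees


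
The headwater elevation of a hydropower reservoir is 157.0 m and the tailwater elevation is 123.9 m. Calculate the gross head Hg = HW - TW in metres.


Hg = 157.0 - 123.9 = 33.1000 m


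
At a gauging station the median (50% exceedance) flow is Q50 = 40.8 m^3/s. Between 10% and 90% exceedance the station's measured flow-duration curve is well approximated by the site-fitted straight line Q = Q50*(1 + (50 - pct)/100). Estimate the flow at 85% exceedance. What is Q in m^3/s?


Q = 40.8 * (1 + (50 - 85)/100) = 26.5200 m^3/s


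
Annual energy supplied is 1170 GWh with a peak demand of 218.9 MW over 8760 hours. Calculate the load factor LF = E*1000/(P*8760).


LF = 1170 * 1000 / (218.9 * 8760) = 0.6101


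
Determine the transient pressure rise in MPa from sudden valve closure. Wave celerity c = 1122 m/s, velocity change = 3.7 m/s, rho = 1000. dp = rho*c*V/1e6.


dp = 1000 * 1122 * 3.7 / 1e6 = 4.1514 MPa


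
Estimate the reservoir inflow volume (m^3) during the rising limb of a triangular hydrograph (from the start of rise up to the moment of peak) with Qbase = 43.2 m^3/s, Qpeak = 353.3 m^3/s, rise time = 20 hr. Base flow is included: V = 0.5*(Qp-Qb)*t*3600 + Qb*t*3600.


V = 0.5*(353.3 - 43.2)*20*3600 + 43.2*20*3600 = 1.4274e+07 m^3


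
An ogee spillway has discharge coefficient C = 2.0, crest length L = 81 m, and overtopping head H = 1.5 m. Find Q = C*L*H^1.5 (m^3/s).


Q = 2.0 * 81 * 1.5^1.5 = 297.6130 m^3/s


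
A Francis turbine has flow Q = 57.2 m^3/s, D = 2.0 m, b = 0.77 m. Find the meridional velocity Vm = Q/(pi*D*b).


Vm = 57.2 / (pi * 2.0 * 0.77) = 11.8229 m/s


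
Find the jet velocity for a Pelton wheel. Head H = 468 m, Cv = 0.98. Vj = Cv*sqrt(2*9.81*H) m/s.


Vj = 0.98 * sqrt(2*9.81*468) = 93.9071 m/s


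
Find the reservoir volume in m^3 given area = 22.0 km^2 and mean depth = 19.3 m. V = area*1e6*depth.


V = 22.0 * 1e6 * 19.3 = 4.2460e+08 m^3


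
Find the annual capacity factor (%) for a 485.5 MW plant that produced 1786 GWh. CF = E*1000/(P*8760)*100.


CF = 1786 * 1000 / (485.5 * 8760) * 100 = 41.9941 %


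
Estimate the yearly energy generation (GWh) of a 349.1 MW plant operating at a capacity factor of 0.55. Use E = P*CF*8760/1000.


E = 349.1 * 0.55 * 8760 / 1000 = 1681.9638 GWh


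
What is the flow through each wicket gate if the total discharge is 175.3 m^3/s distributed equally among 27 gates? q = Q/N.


q = 175.3 / 27 = 6.4926 m^3/s


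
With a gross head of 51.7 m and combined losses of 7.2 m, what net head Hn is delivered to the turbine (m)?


Hn = 51.7 - 7.2 = 44.5000 m


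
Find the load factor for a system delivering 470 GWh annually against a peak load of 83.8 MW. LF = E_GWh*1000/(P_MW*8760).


LF = 470 * 1000 / (83.8 * 8760) = 0.6403


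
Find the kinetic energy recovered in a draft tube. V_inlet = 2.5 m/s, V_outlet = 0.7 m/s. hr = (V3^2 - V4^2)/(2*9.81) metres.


hr = (2.5^2 - 0.7^2) / (2*9.81) = 0.2936 m


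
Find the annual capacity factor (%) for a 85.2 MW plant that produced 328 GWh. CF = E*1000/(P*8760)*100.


CF = 328 * 1000 / (85.2 * 8760) * 100 = 43.9471 %


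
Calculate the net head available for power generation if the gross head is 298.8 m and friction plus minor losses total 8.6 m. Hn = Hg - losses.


Hn = 298.8 - 8.6 = 290.2000 m


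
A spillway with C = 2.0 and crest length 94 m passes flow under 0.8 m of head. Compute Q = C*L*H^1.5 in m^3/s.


Q = 2.0 * 94 * 0.8^1.5 = 134.5218 m^3/s


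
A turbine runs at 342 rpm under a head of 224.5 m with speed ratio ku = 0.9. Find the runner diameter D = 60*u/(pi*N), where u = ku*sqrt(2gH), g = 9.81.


u = 0.9 * sqrt(2*9.81*224.5) = 59.7311 m/s
D = 60 * 59.7311 / (pi * 342) = 3.3356 m


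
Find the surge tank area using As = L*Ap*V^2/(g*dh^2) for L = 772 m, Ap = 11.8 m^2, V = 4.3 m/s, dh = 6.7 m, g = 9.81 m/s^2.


As = 772 * 11.8 * 4.3^2 / (9.81 * 6.7^2) = 382.4878 m^2


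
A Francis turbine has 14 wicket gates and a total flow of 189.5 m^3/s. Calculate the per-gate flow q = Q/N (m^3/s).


q = 189.5 / 14 = 13.5357 m^3/s


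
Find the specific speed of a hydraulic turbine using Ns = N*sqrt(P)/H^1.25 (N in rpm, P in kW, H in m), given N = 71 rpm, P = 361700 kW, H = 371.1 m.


Ns = 71 * 361700^0.5 / 371.1^1.25 = 26.2161


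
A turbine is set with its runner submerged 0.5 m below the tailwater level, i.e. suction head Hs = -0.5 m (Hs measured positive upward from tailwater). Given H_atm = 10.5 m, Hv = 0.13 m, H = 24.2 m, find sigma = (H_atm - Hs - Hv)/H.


sigma = (10.5 - (-0.5) - 0.13) / 24.2 = 0.4492


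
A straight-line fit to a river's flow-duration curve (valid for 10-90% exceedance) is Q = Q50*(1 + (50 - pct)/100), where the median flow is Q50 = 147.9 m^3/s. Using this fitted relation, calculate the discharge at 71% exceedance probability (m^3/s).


Q = 147.9 * (1 + (50 - 71)/100) = 116.8410 m^3/s


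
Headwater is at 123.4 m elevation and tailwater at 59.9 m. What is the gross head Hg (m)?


Hg = 123.4 - 59.9 = 63.5000 m


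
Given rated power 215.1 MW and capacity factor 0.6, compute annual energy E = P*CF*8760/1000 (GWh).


E = 215.1 * 0.6 * 8760 / 1000 = 1130.5656 GWh


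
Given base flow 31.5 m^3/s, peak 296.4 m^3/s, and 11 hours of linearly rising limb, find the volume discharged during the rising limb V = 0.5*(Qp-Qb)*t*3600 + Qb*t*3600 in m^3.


V = 0.5*(296.4 - 31.5)*11*3600 + 31.5*11*3600 = 6.4924e+06 m^3


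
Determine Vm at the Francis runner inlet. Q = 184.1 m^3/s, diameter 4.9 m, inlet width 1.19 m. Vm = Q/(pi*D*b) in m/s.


Vm = 184.1 / (pi * 4.9 * 1.19) = 10.0499 m/s
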